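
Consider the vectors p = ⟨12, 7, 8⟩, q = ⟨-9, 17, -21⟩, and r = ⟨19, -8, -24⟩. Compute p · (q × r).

-13225

q × r:
i: 17·(-24) - (-21)·(-8) = -408 - 168 = -576
j: (-21)·19 - (-9)·(-24) = -399 - 216 = -615
k: (-9)·(-8) - 17·19 = 72 - 323 = -251
q × r = (-576, -615, -251)
p · (q × r) = 12·(-576) + 7·(-615) + 8·(-251) = -6912 - 4305 - 2008 = -13225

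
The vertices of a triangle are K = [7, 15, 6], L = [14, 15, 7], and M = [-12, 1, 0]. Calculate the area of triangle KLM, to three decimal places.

KL = (7, 0, 1),  KM = (-19, -14, -6)
i: 0·(-6) - 1·(-14) = 0 - (-14) = 14
j: 1·(-19) - 7·(-6) = -19 - (-42) = 23
k: 7·(-14) - 0·(-19) = -98 - 0 = -98
KL × KM = (14, 23, -98)
|KL × KM| = √10329 ≈ 101.6317
area = ½ · 101.6317 ≈ 50.816

50.816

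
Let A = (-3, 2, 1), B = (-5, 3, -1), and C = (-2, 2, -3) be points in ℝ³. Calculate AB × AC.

AB = (-2, 1, -2)
AC = (1, 0, -4)
i: 1·(-4) - (-2)·0 = -4 - 0 = -4
j: (-2)·1 - (-2)·(-4) = -2 - 8 = -10
k: (-2)·0 - 1·1 = 0 - 1 = -1
AB × AC = (-4, -10, -1)

(-4, -10, -1)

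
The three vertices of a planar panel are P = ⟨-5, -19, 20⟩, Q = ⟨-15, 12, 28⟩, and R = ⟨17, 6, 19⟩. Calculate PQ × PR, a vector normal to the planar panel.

PQ = (-10, 31, 8)
PR = (22, 25, -1)
i: 31·(-1) - 8·25 = -31 - 200 = -231
j: 8·22 - (-10)·(-1) = 176 - 10 = 166
k: (-10)·25 - 31·22 = -250 - 682 = -932
PQ × PR = (-231, 166, -932)

(-231, 166, -932)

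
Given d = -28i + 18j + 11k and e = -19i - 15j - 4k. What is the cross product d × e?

i: 18·(-4) - 11·(-15) = -72 - (-165) = 93
j: 11·(-19) - (-28)·(-4) = -209 - 112 = -321
k: (-28)·(-15) - 18·(-19) = 420 - (-342) = 762
d × e = (93, -321, 762)

(93, -321, 762)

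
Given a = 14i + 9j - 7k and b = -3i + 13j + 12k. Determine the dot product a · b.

a · b = 14·(-3) + 9·13 + (-7)·12 = -42 + 117 - 84 = -9

-9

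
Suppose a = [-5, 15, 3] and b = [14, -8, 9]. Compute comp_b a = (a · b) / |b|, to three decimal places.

a · b = (-5)·14 + 15·(-8) + 3·9 = -70 - 120 + 27 = -163
|b| = √(196 + 64 + 81) = √341 ≈ 18.4662
comp_b a = -163 / √341 ≈ -8.827

-8.827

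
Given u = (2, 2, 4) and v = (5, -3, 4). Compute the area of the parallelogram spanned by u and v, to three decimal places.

i: 2·4 - 4·(-3) = 8 - (-12) = 20
j: 4·5 - 2·4 = 20 - 8 = 12
k: 2·(-3) - 2·5 = -6 - 10 = -16
u × v = (20, 12, -16)
|u × v| = √(20² + 12² + (-16)²) = √800 ≈ 28.2843

28.284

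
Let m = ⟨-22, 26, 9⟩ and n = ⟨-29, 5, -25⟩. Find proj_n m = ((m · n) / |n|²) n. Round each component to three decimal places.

(-10.561, 1.821, -9.105)

m · n = (-22)·(-29) + 26·5 + 9·(-25) = 638 + 130 - 225 = 543
|n|² = 841 + 25 + 625 = 1491
proj_n m = (543/1491) · (-29, 5, -25) ≈ (-10.561, 1.821, -9.105)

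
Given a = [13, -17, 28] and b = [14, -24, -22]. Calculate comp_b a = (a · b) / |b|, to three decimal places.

a · b = 13·14 + (-17)·(-24) + 28·(-22) = 182 + 408 - 616 = -26
|b| = √(196 + 576 + 484) = √1256 ≈ 35.4401
comp_b a = -26 / √1256 ≈ -0.734

-0.734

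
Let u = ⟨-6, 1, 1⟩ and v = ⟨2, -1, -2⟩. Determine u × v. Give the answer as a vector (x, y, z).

(-1, -10, 4)

i: 1·(-2) - 1·(-1) = -2 - (-1) = -1
j: 1·2 - (-6)·(-2) = 2 - 12 = -10
k: (-6)·(-1) - 1·2 = 6 - 2 = 4
u × v = (-1, -10, 4)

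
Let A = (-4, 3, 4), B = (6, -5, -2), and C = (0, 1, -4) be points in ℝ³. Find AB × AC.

(52, 56, 12)

AB = (10, -8, -6)
AC = (4, -2, -8)
i: (-8)·(-8) - (-6)·(-2) = 64 - 12 = 52
j: (-6)·4 - 10·(-8) = -24 - (-80) = 56
k: 10·(-2) - (-8)·4 = -20 - (-32) = 12
AB × AC = (52, 56, 12)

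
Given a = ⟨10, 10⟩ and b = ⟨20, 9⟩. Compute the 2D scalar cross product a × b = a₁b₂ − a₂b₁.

-110

10·9 - 10·20 = 90 - 200 = -110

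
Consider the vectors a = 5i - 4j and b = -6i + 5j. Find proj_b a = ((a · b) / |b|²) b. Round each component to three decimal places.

(4.918, -4.098)

a · b = 5·(-6) + (-4)·5 = -30 - 20 = -50
|b|² = 36 + 25 = 61
proj_b a = (-50/61) · (-6, 5) ≈ (4.918, -4.098)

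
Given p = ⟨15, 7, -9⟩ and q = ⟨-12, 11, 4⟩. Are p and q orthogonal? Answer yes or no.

no

p · q = 15·(-12) + 7·11 + (-9)·4 = -180 + 77 - 36 = -139
Nonzero, so the vectors are not orthogonal.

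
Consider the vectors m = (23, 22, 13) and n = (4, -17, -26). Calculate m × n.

(-351, 650, -479)

i: 22·(-26) - 13·(-17) = -572 - (-221) = -351
j: 13·4 - 23·(-26) = 52 - (-598) = 650
k: 23·(-17) - 22·4 = -391 - 88 = -479
m × n = (-351, 650, -479)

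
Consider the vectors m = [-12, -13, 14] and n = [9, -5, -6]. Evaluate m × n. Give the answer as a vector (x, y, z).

i: (-13)·(-6) - 14·(-5) = 78 - (-70) = 148
j: 14·9 - (-12)·(-6) = 126 - 72 = 54
k: (-12)·(-5) - (-13)·9 = 60 - (-117) = 177
m × n = (148, 54, 177)

(148, 54, 177)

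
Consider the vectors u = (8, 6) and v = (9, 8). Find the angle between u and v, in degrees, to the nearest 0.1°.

4.8

u · v = 8·9 + 6·8 = 72 + 48 = 120
|u|² = 64 + 36 = 100,  |u| = √100 ≈ 10.000000
|v|² = 81 + 64 = 145,  |v| = √145 ≈ 12.041595
cos θ = 120 / (10.000000 · 12.041595) ≈ 0.99655
θ = arccos(0.99655) ≈ 4.8°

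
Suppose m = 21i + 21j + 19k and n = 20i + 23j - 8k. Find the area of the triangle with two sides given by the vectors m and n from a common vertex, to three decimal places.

409.359

i: 21·(-8) - 19·23 = -168 - 437 = -605
j: 19·20 - 21·(-8) = 380 - (-168) = 548
k: 21·23 - 21·20 = 483 - 420 = 63
m × n = (-605, 548, 63)
|m × n| = √((-605)² + 548² + 63²) = √670298 ≈ 818.7173
area = ½ · 818.7173 ≈ 409.359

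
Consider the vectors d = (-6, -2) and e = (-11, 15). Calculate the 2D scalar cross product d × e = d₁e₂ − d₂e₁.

(-6)·15 - (-2)·(-11) = -90 - 22 = -112

-112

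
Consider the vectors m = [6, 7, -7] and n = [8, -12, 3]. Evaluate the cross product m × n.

(-63, -74, -128)

i: 7·3 - (-7)·(-12) = 21 - 84 = -63
j: (-7)·8 - 6·3 = -56 - 18 = -74
k: 6·(-12) - 7·8 = -72 - 56 = -128
m × n = (-63, -74, -128)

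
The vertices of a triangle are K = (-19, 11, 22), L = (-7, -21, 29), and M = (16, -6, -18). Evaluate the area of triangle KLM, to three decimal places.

911.302

KL = (12, -32, 7),  KM = (35, -17, -40)
i: (-32)·(-40) - 7·(-17) = 1280 - (-119) = 1399
j: 7·35 - 12·(-40) = 245 - (-480) = 725
k: 12·(-17) - (-32)·35 = -204 - (-1120) = 916
KL × KM = (1399, 725, 916)
|KL × KM| = √3321882 ≈ 1822.6031
area = ½ · 1822.6031 ≈ 911.302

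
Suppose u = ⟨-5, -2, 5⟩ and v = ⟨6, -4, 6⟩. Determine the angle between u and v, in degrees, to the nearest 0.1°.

u · v = (-5)·6 + (-2)·(-4) + 5·6 = -30 + 8 + 30 = 8
|u|² = 25 + 4 + 25 = 54,  |u| = √54 ≈ 7.348469
|v|² = 36 + 16 + 36 = 88,  |v| = √88 ≈ 9.380832
cos θ = 8 / (7.348469 · 9.380832) ≈ 0.11605
θ = arccos(0.11605) ≈ 83.3°

83.3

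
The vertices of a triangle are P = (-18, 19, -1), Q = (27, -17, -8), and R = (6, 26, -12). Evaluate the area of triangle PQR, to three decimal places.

PQ = (45, -36, -7),  PR = (24, 7, -11)
i: (-36)·(-11) - (-7)·7 = 396 - (-49) = 445
j: (-7)·24 - 45·(-11) = -168 - (-495) = 327
k: 45·7 - (-36)·24 = 315 - (-864) = 1179
PQ × PR = (445, 327, 1179)
|PQ × PR| = √1694995 ≈ 1301.9197
area = ½ · 1301.9197 ≈ 650.960

650.960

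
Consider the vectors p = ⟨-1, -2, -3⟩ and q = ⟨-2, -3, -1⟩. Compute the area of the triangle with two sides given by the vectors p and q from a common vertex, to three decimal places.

4.330

i: (-2)·(-1) - (-3)·(-3) = 2 - 9 = -7
j: (-3)·(-2) - (-1)·(-1) = 6 - 1 = 5
k: (-1)·(-3) - (-2)·(-2) = 3 - 4 = -1
p × q = (-7, 5, -1)
|p × q| = √((-7)² + 5² + (-1)²) = √75 ≈ 8.6603
area = ½ · 8.6603 ≈ 4.330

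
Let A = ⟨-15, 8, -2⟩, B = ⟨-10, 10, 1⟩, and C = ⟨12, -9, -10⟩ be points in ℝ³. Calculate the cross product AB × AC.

AB = (5, 2, 3)
AC = (27, -17, -8)
i: 2·(-8) - 3·(-17) = -16 - (-51) = 35
j: 3·27 - 5·(-8) = 81 - (-40) = 121
k: 5·(-17) - 2·27 = -85 - 54 = -139
AB × AC = (35, 121, -139)

(35, 121, -139)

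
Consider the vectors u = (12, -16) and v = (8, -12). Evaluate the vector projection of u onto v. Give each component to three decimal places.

u · v = 12·8 + (-16)·(-12) = 96 + 192 = 288
|v|² = 64 + 144 = 208
proj_v u = (288/208) · (8, -12) ≈ (11.077, -16.615)

(11.077, -16.615)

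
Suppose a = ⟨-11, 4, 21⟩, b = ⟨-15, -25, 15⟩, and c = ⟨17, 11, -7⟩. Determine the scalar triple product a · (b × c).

5950

b × c:
i: (-25)·(-7) - 15·11 = 175 - 165 = 10
j: 15·17 - (-15)·(-7) = 255 - 105 = 150
k: (-15)·11 - (-25)·17 = -165 - (-425) = 260
b × c = (10, 150, 260)
a · (b × c) = (-11)·10 + 4·150 + 21·260 = -110 + 600 + 5460 = 5950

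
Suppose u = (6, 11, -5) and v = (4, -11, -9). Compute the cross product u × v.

i: 11·(-9) - (-5)·(-11) = -99 - 55 = -154
j: (-5)·4 - 6·(-9) = -20 - (-54) = 34
k: 6·(-11) - 11·4 = -66 - 44 = -110
u × v = (-154, 34, -110)

(-154, 34, -110)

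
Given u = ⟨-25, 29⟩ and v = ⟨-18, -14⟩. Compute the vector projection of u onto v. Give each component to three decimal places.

(-1.523, -1.185)

u · v = (-25)·(-18) + 29·(-14) = 450 - 406 = 44
|v|² = 324 + 196 = 520
proj_v u = (44/520) · (-18, -14) ≈ (-1.523, -1.185)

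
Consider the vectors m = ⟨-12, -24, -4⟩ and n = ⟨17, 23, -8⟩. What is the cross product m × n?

(284, -164, 132)

i: (-24)·(-8) - (-4)·23 = 192 - (-92) = 284
j: (-4)·17 - (-12)·(-8) = -68 - 96 = -164
k: (-12)·23 - (-24)·17 = -276 - (-408) = 132
m × n = (284, -164, 132)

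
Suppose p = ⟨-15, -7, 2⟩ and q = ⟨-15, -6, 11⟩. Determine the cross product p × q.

(-65, 135, -15)

i: (-7)·11 - 2·(-6) = -77 - (-12) = -65
j: 2·(-15) - (-15)·11 = -30 - (-165) = 135
k: (-15)·(-6) - (-7)·(-15) = 90 - 105 = -15
p × q = (-65, 135, -15)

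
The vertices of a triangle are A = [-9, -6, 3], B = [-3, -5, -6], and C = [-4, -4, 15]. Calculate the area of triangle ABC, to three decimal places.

AB = (6, 1, -9),  AC = (5, 2, 12)
i: 1·12 - (-9)·2 = 12 - (-18) = 30
j: (-9)·5 - 6·12 = -45 - 72 = -117
k: 6·2 - 1·5 = 12 - 5 = 7
AB × AC = (30, -117, 7)
|AB × AC| = √14638 ≈ 120.9876
area = ½ · 120.9876 ≈ 60.494

60.494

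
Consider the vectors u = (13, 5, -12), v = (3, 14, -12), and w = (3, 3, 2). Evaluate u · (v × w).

v × w:
i: 14·2 - (-12)·3 = 28 - (-36) = 64
j: (-12)·3 - 3·2 = -36 - 6 = -42
k: 3·3 - 14·3 = 9 - 42 = -33
v × w = (64, -42, -33)
u · (v × w) = 13·64 + 5·(-42) + (-12)·(-33) = 832 - 210 + 396 = 1018

1018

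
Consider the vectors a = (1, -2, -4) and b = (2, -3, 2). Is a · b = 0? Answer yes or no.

yes

a · b = 1·2 + (-2)·(-3) + (-4)·2 = 2 + 6 - 8 = 0
Zero, so the vectors are orthogonal.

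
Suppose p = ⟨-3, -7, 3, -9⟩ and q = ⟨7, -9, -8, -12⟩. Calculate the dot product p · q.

126

p · q = (-3)·7 + (-7)·(-9) + 3·(-8) + (-9)·(-12) = -21 + 63 - 24 + 108 = 126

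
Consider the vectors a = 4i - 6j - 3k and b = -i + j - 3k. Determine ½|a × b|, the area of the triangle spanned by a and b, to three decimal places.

12.942

i: (-6)·(-3) - (-3)·1 = 18 - (-3) = 21
j: (-3)·(-1) - 4·(-3) = 3 - (-12) = 15
k: 4·1 - (-6)·(-1) = 4 - 6 = -2
a × b = (21, 15, -2)
|a × b| = √(21² + 15² + (-2)²) = √670 ≈ 25.8844
area = ½ · 25.8844 ≈ 12.942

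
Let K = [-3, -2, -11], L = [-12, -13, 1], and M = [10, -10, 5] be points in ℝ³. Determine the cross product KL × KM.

KL = (-9, -11, 12)
KM = (13, -8, 16)
i: (-11)·16 - 12·(-8) = -176 - (-96) = -80
j: 12·13 - (-9)·16 = 156 - (-144) = 300
k: (-9)·(-8) - (-11)·13 = 72 - (-143) = 215
KL × KM = (-80, 300, 215)

(-80, 300, 215)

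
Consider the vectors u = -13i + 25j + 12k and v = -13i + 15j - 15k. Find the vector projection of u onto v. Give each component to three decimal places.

u · v = (-13)·(-13) + 25·15 + 12·(-15) = 169 + 375 - 180 = 364
|v|² = 169 + 225 + 225 = 619
proj_v u = (364/619) · (-13, 15, -15) ≈ (-7.645, 8.821, -8.821)

(-7.645, 8.821, -8.821)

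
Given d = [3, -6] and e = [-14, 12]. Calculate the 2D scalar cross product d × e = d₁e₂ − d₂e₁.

3·12 - (-6)·(-14) = 36 - 84 = -48

-48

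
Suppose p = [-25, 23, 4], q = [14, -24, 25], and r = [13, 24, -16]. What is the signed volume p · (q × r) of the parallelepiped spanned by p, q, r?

q × r:
i: (-24)·(-16) - 25·24 = 384 - 600 = -216
j: 25·13 - 14·(-16) = 325 - (-224) = 549
k: 14·24 - (-24)·13 = 336 - (-312) = 648
q × r = (-216, 549, 648)
p · (q × r) = (-25)·(-216) + 23·549 + 4·648 = 5400 + 12627 + 2592 = 20619

20619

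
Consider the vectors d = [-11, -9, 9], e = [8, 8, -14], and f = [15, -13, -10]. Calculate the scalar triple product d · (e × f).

e × f:
i: 8·(-10) - (-14)·(-13) = -80 - 182 = -262
j: (-14)·15 - 8·(-10) = -210 - (-80) = -130
k: 8·(-13) - 8·15 = -104 - 120 = -224
e × f = (-262, -130, -224)
d · (e × f) = (-11)·(-262) + (-9)·(-130) + 9·(-224) = 2882 + 1170 - 2016 = 2036

2036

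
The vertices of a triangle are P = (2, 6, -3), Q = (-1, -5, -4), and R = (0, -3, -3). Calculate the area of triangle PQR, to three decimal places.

5.244

PQ = (-3, -11, -1),  PR = (-2, -9, 0)
i: (-11)·0 - (-1)·(-9) = 0 - 9 = -9
j: (-1)·(-2) - (-3)·0 = 2 - 0 = 2
k: (-3)·(-9) - (-11)·(-2) = 27 - 22 = 5
PQ × PR = (-9, 2, 5)
|PQ × PR| = √110 ≈ 10.4881
area = ½ · 10.4881 ≈ 5.244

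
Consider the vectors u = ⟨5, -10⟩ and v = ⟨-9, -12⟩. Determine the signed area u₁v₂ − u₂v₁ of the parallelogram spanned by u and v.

5·(-12) - (-10)·(-9) = -60 - 90 = -150

-150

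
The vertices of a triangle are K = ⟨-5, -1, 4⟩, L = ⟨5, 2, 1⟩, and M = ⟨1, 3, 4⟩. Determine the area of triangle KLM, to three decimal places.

KL = (10, 3, -3),  KM = (6, 4, 0)
i: 3·0 - (-3)·4 = 0 - (-12) = 12
j: (-3)·6 - 10·0 = -18 - 0 = -18
k: 10·4 - 3·6 = 40 - 18 = 22
KL × KM = (12, -18, 22)
|KL × KM| = √952 ≈ 30.8545
area = ½ · 30.8545 ≈ 15.427

15.427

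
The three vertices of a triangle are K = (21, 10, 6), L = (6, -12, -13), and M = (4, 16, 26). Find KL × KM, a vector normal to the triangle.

KL = (-15, -22, -19)
KM = (-17, 6, 20)
i: (-22)·20 - (-19)·6 = -440 - (-114) = -326
j: (-19)·(-17) - (-15)·20 = 323 - (-300) = 623
k: (-15)·6 - (-22)·(-17) = -90 - 374 = -464
KL × KM = (-326, 623, -464)

(-326, 623, -464)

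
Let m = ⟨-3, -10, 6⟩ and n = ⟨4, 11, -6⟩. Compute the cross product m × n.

i: (-10)·(-6) - 6·11 = 60 - 66 = -6
j: 6·4 - (-3)·(-6) = 24 - 18 = 6
k: (-3)·11 - (-10)·4 = -33 - (-40) = 7
m × n = (-6, 6, 7)

(-6, 6, 7)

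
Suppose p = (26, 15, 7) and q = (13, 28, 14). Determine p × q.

(14, -273, 533)

i: 15·14 - 7·28 = 210 - 196 = 14
j: 7·13 - 26·14 = 91 - 364 = -273
k: 26·28 - 15·13 = 728 - 195 = 533
p × q = (14, -273, 533)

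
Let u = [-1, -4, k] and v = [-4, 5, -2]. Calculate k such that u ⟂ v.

-8

u · v = (-1)·(-4) + (-4)·5 + k·(-2) = -16 - 2k
Set equal to 0: -2k = 16, so k = -8.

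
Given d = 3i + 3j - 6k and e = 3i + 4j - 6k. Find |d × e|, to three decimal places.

6.708

i: 3·(-6) - (-6)·4 = -18 - (-24) = 6
j: (-6)·3 - 3·(-6) = -18 - (-18) = 0
k: 3·4 - 3·3 = 12 - 9 = 3
d × e = (6, 0, 3)
|d × e| = √(6² + 0² + 3²) = √45 ≈ 6.7082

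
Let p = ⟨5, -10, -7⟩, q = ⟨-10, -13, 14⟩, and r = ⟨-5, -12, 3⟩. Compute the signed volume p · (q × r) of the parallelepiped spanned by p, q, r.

660

q × r:
i: (-13)·3 - 14·(-12) = -39 - (-168) = 129
j: 14·(-5) - (-10)·3 = -70 - (-30) = -40
k: (-10)·(-12) - (-13)·(-5) = 120 - 65 = 55
q × r = (129, -40, 55)
p · (q × r) = 5·129 + (-10)·(-40) + (-7)·55 = 645 + 400 - 385 = 660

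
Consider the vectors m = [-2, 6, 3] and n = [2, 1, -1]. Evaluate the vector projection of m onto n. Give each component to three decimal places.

m · n = (-2)·2 + 6·1 + 3·(-1) = -4 + 6 - 3 = -1
|n|² = 4 + 1 + 1 = 6
proj_n m = (-1/6) · (2, 1, -1) ≈ (-0.333, -0.167, 0.167)

(-0.333, -0.167, 0.167)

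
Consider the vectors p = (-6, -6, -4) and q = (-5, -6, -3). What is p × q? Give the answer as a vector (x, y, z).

i: (-6)·(-3) - (-4)·(-6) = 18 - 24 = -6
j: (-4)·(-5) - (-6)·(-3) = 20 - 18 = 2
k: (-6)·(-6) - (-6)·(-5) = 36 - 30 = 6
p × q = (-6, 2, 6)

(-6, 2, 6)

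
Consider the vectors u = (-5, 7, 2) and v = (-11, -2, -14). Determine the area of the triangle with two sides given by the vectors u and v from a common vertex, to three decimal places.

i: 7·(-14) - 2·(-2) = -98 - (-4) = -94
j: 2·(-11) - (-5)·(-14) = -22 - 70 = -92
k: (-5)·(-2) - 7·(-11) = 10 - (-77) = 87
u × v = (-94, -92, 87)
|u × v| = √((-94)² + (-92)² + 87²) = √24869 ≈ 157.6991
area = ½ · 157.6991 ≈ 78.850

78.850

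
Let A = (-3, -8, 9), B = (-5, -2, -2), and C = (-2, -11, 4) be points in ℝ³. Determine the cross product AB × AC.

AB = (-2, 6, -11)
AC = (1, -3, -5)
i: 6·(-5) - (-11)·(-3) = -30 - 33 = -63
j: (-11)·1 - (-2)·(-5) = -11 - 10 = -21
k: (-2)·(-3) - 6·1 = 6 - 6 = 0
AB × AC = (-63, -21, 0)

(-63, -21, 0)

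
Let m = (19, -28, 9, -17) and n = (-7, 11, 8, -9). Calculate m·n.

m · n = 19·(-7) + (-28)·11 + 9·8 + (-17)·(-9) = -133 - 308 + 72 + 153 = -216

-216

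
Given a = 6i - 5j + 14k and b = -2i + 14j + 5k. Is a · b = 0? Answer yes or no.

a · b = 6·(-2) + (-5)·14 + 14·5 = -12 - 70 + 70 = -12
Nonzero, so the vectors are not orthogonal.

no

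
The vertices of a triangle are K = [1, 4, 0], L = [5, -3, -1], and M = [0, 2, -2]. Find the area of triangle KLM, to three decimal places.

10.607

KL = (4, -7, -1),  KM = (-1, -2, -2)
i: (-7)·(-2) - (-1)·(-2) = 14 - 2 = 12
j: (-1)·(-1) - 4·(-2) = 1 - (-8) = 9
k: 4·(-2) - (-7)·(-1) = -8 - 7 = -15
KL × KM = (12, 9, -15)
|KL × KM| = √450 ≈ 21.2132
area = ½ · 21.2132 ≈ 10.607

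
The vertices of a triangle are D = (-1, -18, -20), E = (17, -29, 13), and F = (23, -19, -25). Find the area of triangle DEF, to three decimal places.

459.941

DE = (18, -11, 33),  DF = (24, -1, -5)
i: (-11)·(-5) - 33·(-1) = 55 - (-33) = 88
j: 33·24 - 18·(-5) = 792 - (-90) = 882
k: 18·(-1) - (-11)·24 = -18 - (-264) = 246
DE × DF = (88, 882, 246)
|DE × DF| = √846184 ≈ 919.8826
area = ½ · 919.8826 ≈ 459.941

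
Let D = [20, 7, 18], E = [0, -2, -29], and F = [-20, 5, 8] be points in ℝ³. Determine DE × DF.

DE = (-20, -9, -47)
DF = (-40, -2, -10)
i: (-9)·(-10) - (-47)·(-2) = 90 - 94 = -4
j: (-47)·(-40) - (-20)·(-10) = 1880 - 200 = 1680
k: (-20)·(-2) - (-9)·(-40) = 40 - 360 = -320
DE × DF = (-4, 1680, -320)

(-4, 1680, -320)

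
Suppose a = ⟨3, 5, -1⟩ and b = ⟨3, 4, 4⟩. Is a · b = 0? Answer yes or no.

a · b = 3·3 + 5·4 + (-1)·4 = 9 + 20 - 4 = 25
Nonzero, so the vectors are not orthogonal.

no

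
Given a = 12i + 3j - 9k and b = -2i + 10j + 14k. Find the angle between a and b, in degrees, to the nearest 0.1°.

116.9

a · b = 12·(-2) + 3·10 + (-9)·14 = -24 + 30 - 126 = -120
|a|² = 144 + 9 + 81 = 234,  |a| = √234 ≈ 15.297059
|b|² = 4 + 100 + 196 = 300,  |b| = √300 ≈ 17.320508
cos θ = -120 / (15.297059 · 17.320508) ≈ -0.45291
θ = arccos(-0.45291) ≈ 116.9°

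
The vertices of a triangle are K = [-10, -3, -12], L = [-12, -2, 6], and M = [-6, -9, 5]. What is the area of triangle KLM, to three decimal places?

KL = (-2, 1, 18),  KM = (4, -6, 17)
i: 1·17 - 18·(-6) = 17 - (-108) = 125
j: 18·4 - (-2)·17 = 72 - (-34) = 106
k: (-2)·(-6) - 1·4 = 12 - 4 = 8
KL × KM = (125, 106, 8)
|KL × KM| = √26925 ≈ 164.0884
area = ½ · 164.0884 ≈ 82.044

82.044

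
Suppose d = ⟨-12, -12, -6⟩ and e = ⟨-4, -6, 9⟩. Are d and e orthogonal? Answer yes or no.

no

d · e = (-12)·(-4) + (-12)·(-6) + (-6)·9 = 48 + 72 - 54 = 66
Nonzero, so the vectors are not orthogonal.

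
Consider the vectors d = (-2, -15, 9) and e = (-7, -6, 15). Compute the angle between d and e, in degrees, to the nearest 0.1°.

39.6

d · e = (-2)·(-7) + (-15)·(-6) + 9·15 = 14 + 90 + 135 = 239
|d|² = 4 + 225 + 81 = 310,  |d| = √310 ≈ 17.606817
|e|² = 49 + 36 + 225 = 310,  |e| = √310 ≈ 17.606817
cos θ = 239 / (17.606817 · 17.606817) ≈ 0.77097
θ = arccos(0.77097) ≈ 39.6°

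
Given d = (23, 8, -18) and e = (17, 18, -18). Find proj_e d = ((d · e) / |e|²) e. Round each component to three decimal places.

(15.585, 16.502, -16.502)

d · e = 23·17 + 8·18 + (-18)·(-18) = 391 + 144 + 324 = 859
|e|² = 289 + 324 + 324 = 937
proj_e d = (859/937) · (17, 18, -18) ≈ (15.585, 16.502, -16.502)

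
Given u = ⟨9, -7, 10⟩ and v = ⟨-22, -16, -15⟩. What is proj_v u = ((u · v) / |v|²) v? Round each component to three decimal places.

u · v = 9·(-22) + (-7)·(-16) + 10·(-15) = -198 + 112 - 150 = -236
|v|² = 484 + 256 + 225 = 965
proj_v u = (-236/965) · (-22, -16, -15) ≈ (5.380, 3.913, 3.668)

(5.380, 3.913, 3.668)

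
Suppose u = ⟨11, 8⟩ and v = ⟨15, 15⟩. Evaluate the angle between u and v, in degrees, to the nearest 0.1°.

u · v = 11·15 + 8·15 = 165 + 120 = 285
|u|² = 121 + 64 = 185,  |u| = √185 ≈ 13.601471
|v|² = 225 + 225 = 450,  |v| = √450 ≈ 21.213203
cos θ = 285 / (13.601471 · 21.213203) ≈ 0.98776
θ = arccos(0.98776) ≈ 9.0°

9.0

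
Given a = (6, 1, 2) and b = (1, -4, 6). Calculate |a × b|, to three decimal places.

44.463

i: 1·6 - 2·(-4) = 6 - (-8) = 14
j: 2·1 - 6·6 = 2 - 36 = -34
k: 6·(-4) - 1·1 = -24 - 1 = -25
a × b = (14, -34, -25)
|a × b| = √(14² + (-34)² + (-25)²) = √1977 ≈ 44.4635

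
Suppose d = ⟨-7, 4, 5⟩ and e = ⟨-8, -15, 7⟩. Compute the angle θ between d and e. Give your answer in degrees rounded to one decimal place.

79.8

d · e = (-7)·(-8) + 4·(-15) + 5·7 = 56 - 60 + 35 = 31
|d|² = 49 + 16 + 25 = 90,  |d| = √90 ≈ 9.486833
|e|² = 64 + 225 + 49 = 338,  |e| = √338 ≈ 18.384776
cos θ = 31 / (9.486833 · 18.384776) ≈ 0.17774
θ = arccos(0.17774) ≈ 79.8°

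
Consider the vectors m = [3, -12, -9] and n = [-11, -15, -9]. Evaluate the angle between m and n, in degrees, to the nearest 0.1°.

43.8

m · n = 3·(-11) + (-12)·(-15) + (-9)·(-9) = -33 + 180 + 81 = 228
|m|² = 9 + 144 + 81 = 234,  |m| = √234 ≈ 15.297059
|n|² = 121 + 225 + 81 = 427,  |n| = √427 ≈ 20.663978
cos θ = 228 / (15.297059 · 20.663978) ≈ 0.72130
θ = arccos(0.72130) ≈ 43.8°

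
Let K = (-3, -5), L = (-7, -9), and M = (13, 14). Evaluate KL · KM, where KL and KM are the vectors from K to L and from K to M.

-140

KL = L − K = (-4, -4)
KM = M − K = (16, 19)
KL · KM = (-4)·16 + (-4)·19 = -64 - 76 = -140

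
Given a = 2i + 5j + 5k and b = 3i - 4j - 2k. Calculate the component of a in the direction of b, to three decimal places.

-4.457

a · b = 2·3 + 5·(-4) + 5·(-2) = 6 - 20 - 10 = -24
|b| = √(9 + 16 + 4) = √29 ≈ 5.3852
comp_b a = -24 / √29 ≈ -4.457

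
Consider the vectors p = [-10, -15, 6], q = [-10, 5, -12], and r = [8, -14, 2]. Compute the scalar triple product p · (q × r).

3320

q × r:
i: 5·2 - (-12)·(-14) = 10 - 168 = -158
j: (-12)·8 - (-10)·2 = -96 - (-20) = -76
k: (-10)·(-14) - 5·8 = 140 - 40 = 100
q × r = (-158, -76, 100)
p · (q × r) = (-10)·(-158) + (-15)·(-76) + 6·100 = 1580 + 1140 + 600 = 3320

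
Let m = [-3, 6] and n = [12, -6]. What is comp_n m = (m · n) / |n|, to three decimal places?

-5.367

m · n = (-3)·12 + 6·(-6) = -36 - 36 = -72
|n| = √(144 + 36) = √180 ≈ 13.4164
comp_n m = -72 / √180 ≈ -5.367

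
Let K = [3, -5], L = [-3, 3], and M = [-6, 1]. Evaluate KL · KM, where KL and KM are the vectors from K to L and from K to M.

102

KL = L − K = (-6, 8)
KM = M − K = (-9, 6)
KL · KM = (-6)·(-9) + 8·6 = 54 + 48 = 102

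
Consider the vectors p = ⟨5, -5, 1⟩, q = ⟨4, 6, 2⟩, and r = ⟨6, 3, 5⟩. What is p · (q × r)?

136

q × r:
i: 6·5 - 2·3 = 30 - 6 = 24
j: 2·6 - 4·5 = 12 - 20 = -8
k: 4·3 - 6·6 = 12 - 36 = -24
q × r = (24, -8, -24)
p · (q × r) = 5·24 + (-5)·(-8) + 1·(-24) = 120 + 40 - 24 = 136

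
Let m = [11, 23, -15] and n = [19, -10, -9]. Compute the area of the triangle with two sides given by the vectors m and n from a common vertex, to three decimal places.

i: 23·(-9) - (-15)·(-10) = -207 - 150 = -357
j: (-15)·19 - 11·(-9) = -285 - (-99) = -186
k: 11·(-10) - 23·19 = -110 - 437 = -547
m × n = (-357, -186, -547)
|m × n| = √((-357)² + (-186)² + (-547)²) = √461254 ≈ 679.1568
area = ½ · 679.1568 ≈ 339.578

339.578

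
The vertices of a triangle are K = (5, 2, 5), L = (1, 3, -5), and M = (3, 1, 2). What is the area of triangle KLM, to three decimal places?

8.201

KL = (-4, 1, -10),  KM = (-2, -1, -3)
i: 1·(-3) - (-10)·(-1) = -3 - 10 = -13
j: (-10)·(-2) - (-4)·(-3) = 20 - 12 = 8
k: (-4)·(-1) - 1·(-2) = 4 - (-2) = 6
KL × KM = (-13, 8, 6)
|KL × KM| = √269 ≈ 16.4012
area = ½ · 16.4012 ≈ 8.201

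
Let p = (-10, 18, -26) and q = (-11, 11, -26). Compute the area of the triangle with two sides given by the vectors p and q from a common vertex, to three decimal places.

i: 18·(-26) - (-26)·11 = -468 - (-286) = -182
j: (-26)·(-11) - (-10)·(-26) = 286 - 260 = 26
k: (-10)·11 - 18·(-11) = -110 - (-198) = 88
p × q = (-182, 26, 88)
|p × q| = √((-182)² + 26² + 88²) = √41544 ≈ 203.8235
area = ½ · 203.8235 ≈ 101.912

101.912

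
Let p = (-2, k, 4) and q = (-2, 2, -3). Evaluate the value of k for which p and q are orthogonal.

4

p · q = (-2)·(-2) + k·2 + 4·(-3) = -8 + 2k
Set equal to 0: 2k = 8, so k = 4.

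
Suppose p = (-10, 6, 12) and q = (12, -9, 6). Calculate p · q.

-102

p · q = (-10)·12 + 6·(-9) + 12·6 = -120 - 54 + 72 = -102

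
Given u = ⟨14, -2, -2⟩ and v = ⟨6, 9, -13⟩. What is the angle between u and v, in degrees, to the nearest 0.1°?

u · v = 14·6 + (-2)·9 + (-2)·(-13) = 84 - 18 + 26 = 92
|u|² = 196 + 4 + 4 = 204,  |u| = √204 ≈ 14.282857
|v|² = 36 + 81 + 169 = 286,  |v| = √286 ≈ 16.911535
cos θ = 92 / (14.282857 · 16.911535) ≈ 0.38088
θ = arccos(0.38088) ≈ 67.6°

67.6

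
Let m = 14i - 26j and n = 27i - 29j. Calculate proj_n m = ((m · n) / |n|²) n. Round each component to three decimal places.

(19.468, -20.910)

m · n = 14·27 + (-26)·(-29) = 378 + 754 = 1132
|n|² = 729 + 841 = 1570
proj_n m = (1132/1570) · (27, -29) ≈ (19.468, -20.910)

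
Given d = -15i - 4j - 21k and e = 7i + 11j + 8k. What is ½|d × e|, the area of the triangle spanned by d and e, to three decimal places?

121.551

i: (-4)·8 - (-21)·11 = -32 - (-231) = 199
j: (-21)·7 - (-15)·8 = -147 - (-120) = -27
k: (-15)·11 - (-4)·7 = -165 - (-28) = -137
d × e = (199, -27, -137)
|d × e| = √(199² + (-27)² + (-137)²) = √59099 ≈ 243.1029
area = ½ · 243.1029 ≈ 121.551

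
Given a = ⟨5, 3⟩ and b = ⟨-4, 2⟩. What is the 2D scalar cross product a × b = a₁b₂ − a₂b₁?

5·2 - 3·(-4) = 10 - (-12) = 22

22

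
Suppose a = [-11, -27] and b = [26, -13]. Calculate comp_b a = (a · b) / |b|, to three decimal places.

a · b = (-11)·26 + (-27)·(-13) = -286 + 351 = 65
|b| = √(676 + 169) = √845 ≈ 29.0689
comp_b a = 65 / √845 ≈ 2.236

2.236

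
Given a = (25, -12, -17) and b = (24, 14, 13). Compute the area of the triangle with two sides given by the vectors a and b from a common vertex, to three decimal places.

487.611

i: (-12)·13 - (-17)·14 = -156 - (-238) = 82
j: (-17)·24 - 25·13 = -408 - 325 = -733
k: 25·14 - (-12)·24 = 350 - (-288) = 638
a × b = (82, -733, 638)
|a × b| = √(82² + (-733)² + 638²) = √951057 ≈ 975.2215
area = ½ · 975.2215 ≈ 487.611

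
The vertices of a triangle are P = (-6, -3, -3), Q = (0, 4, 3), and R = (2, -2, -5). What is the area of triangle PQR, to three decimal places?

PQ = (6, 7, 6),  PR = (8, 1, -2)
i: 7·(-2) - 6·1 = -14 - 6 = -20
j: 6·8 - 6·(-2) = 48 - (-12) = 60
k: 6·1 - 7·8 = 6 - 56 = -50
PQ × PR = (-20, 60, -50)
|PQ × PR| = √6500 ≈ 80.6226
area = ½ · 80.6226 ≈ 40.311

40.311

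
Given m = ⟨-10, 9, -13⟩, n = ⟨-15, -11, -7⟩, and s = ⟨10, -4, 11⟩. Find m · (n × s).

135

n × s:
i: (-11)·11 - (-7)·(-4) = -121 - 28 = -149
j: (-7)·10 - (-15)·11 = -70 - (-165) = 95
k: (-15)·(-4) - (-11)·10 = 60 - (-110) = 170
n × s = (-149, 95, 170)
m · (n × s) = (-10)·(-149) + 9·95 + (-13)·170 = 1490 + 855 - 2210 = 135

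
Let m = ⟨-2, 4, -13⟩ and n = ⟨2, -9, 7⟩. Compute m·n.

-131

m · n = (-2)·2 + 4·(-9) + (-13)·7 = -4 - 36 - 91 = -131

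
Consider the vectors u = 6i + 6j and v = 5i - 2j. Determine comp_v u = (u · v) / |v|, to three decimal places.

3.343

u · v = 6·5 + 6·(-2) = 30 - 12 = 18
|v| = √(25 + 4) = √29 ≈ 5.3852
comp_v u = 18 / √29 ≈ 3.343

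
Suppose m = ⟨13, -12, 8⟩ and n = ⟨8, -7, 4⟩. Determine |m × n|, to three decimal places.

15.264

i: (-12)·4 - 8·(-7) = -48 - (-56) = 8
j: 8·8 - 13·4 = 64 - 52 = 12
k: 13·(-7) - (-12)·8 = -91 - (-96) = 5
m × n = (8, 12, 5)
|m × n| = √(8² + 12² + 5²) = √233 ≈ 15.2643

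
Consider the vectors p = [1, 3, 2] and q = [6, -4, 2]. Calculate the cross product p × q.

(14, 10, -22)

i: 3·2 - 2·(-4) = 6 - (-8) = 14
j: 2·6 - 1·2 = 12 - 2 = 10
k: 1·(-4) - 3·6 = -4 - 18 = -22
p × q = (14, 10, -22)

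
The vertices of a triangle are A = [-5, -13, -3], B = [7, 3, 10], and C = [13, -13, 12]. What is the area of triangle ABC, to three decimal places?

AB = (12, 16, 13),  AC = (18, 0, 15)
i: 16·15 - 13·0 = 240 - 0 = 240
j: 13·18 - 12·15 = 234 - 180 = 54
k: 12·0 - 16·18 = 0 - 288 = -288
AB × AC = (240, 54, -288)
|AB × AC| = √143460 ≈ 378.7611
area = ½ · 378.7611 ≈ 189.381

189.381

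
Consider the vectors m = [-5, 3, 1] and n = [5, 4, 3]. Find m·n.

m · n = (-5)·5 + 3·4 + 1·3 = -25 + 12 + 3 = -10

-10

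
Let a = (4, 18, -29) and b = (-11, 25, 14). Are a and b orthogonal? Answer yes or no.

yes

a · b = 4·(-11) + 18·25 + (-29)·14 = -44 + 450 - 406 = 0
Zero, so the vectors are orthogonal.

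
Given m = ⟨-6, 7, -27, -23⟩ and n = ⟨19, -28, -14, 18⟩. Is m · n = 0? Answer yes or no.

m · n = (-6)·19 + 7·(-28) + (-27)·(-14) + (-23)·18 = -114 - 196 + 378 - 414 = -346
Nonzero, so the vectors are not orthogonal.

no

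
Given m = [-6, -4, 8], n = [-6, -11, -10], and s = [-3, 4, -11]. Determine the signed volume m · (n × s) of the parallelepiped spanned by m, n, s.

-1278

n × s:
i: (-11)·(-11) - (-10)·4 = 121 - (-40) = 161
j: (-10)·(-3) - (-6)·(-11) = 30 - 66 = -36
k: (-6)·4 - (-11)·(-3) = -24 - 33 = -57
n × s = (161, -36, -57)
m · (n × s) = (-6)·161 + (-4)·(-36) + 8·(-57) = -966 + 144 - 456 = -1278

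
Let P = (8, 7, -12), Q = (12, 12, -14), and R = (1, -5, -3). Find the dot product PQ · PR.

-106

PQ = Q − P = (4, 5, -2)
PR = R − P = (-7, -12, 9)
PQ · PR = 4·(-7) + 5·(-12) + (-2)·9 = -28 - 60 - 18 = -106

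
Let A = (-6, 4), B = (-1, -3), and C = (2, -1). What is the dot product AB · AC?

75

AB = B − A = (5, -7)
AC = C − A = (8, -5)
AB · AC = 5·8 + (-7)·(-5) = 40 + 35 = 75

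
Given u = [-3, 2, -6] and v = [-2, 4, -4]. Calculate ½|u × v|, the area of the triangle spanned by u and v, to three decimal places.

8.944

i: 2·(-4) - (-6)·4 = -8 - (-24) = 16
j: (-6)·(-2) - (-3)·(-4) = 12 - 12 = 0
k: (-3)·4 - 2·(-2) = -12 - (-4) = -8
u × v = (16, 0, -8)
|u × v| = √(16² + 0² + (-8)²) = √320 ≈ 17.8885
area = ½ · 17.8885 ≈ 8.944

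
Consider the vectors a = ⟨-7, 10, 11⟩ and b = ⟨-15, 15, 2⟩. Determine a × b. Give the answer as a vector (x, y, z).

(-145, -151, 45)

i: 10·2 - 11·15 = 20 - 165 = -145
j: 11·(-15) - (-7)·2 = -165 - (-14) = -151
k: (-7)·15 - 10·(-15) = -105 - (-150) = 45
a × b = (-145, -151, 45)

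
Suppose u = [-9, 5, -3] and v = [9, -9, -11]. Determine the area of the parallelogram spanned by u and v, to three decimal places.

i: 5·(-11) - (-3)·(-9) = -55 - 27 = -82
j: (-3)·9 - (-9)·(-11) = -27 - 99 = -126
k: (-9)·(-9) - 5·9 = 81 - 45 = 36
u × v = (-82, -126, 36)
|u × v| = √((-82)² + (-126)² + 36²) = √23896 ≈ 154.5833

154.583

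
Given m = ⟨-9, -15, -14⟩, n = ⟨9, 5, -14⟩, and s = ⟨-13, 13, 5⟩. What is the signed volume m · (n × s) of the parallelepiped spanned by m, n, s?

n × s:
i: 5·5 - (-14)·13 = 25 - (-182) = 207
j: (-14)·(-13) - 9·5 = 182 - 45 = 137
k: 9·13 - 5·(-13) = 117 - (-65) = 182
n × s = (207, 137, 182)
m · (n × s) = (-9)·207 + (-15)·137 + (-14)·182 = -1863 - 2055 - 2548 = -6466

-6466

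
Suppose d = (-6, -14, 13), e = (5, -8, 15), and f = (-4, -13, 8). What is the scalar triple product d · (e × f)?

e × f:
i: (-8)·8 - 15·(-13) = -64 - (-195) = 131
j: 15·(-4) - 5·8 = -60 - 40 = -100
k: 5·(-13) - (-8)·(-4) = -65 - 32 = -97
e × f = (131, -100, -97)
d · (e × f) = (-6)·131 + (-14)·(-100) + 13·(-97) = -786 + 1400 - 1261 = -647

-647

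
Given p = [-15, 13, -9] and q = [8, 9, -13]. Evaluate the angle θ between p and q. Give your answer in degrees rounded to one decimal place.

72.8

p · q = (-15)·8 + 13·9 + (-9)·(-13) = -120 + 117 + 117 = 114
|p|² = 225 + 169 + 81 = 475,  |p| = √475 ≈ 21.794495
|q|² = 64 + 81 + 169 = 314,  |q| = √314 ≈ 17.720045
cos θ = 114 / (21.794495 · 17.720045) ≈ 0.29518
θ = arccos(0.29518) ≈ 72.8°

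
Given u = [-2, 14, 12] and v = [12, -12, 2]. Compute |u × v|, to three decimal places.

i: 14·2 - 12·(-12) = 28 - (-144) = 172
j: 12·12 - (-2)·2 = 144 - (-4) = 148
k: (-2)·(-12) - 14·12 = 24 - 168 = -144
u × v = (172, 148, -144)
|u × v| = √(172² + 148² + (-144)²) = √72224 ≈ 268.7452

268.745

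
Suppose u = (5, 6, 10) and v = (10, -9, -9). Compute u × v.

(36, 145, -105)

i: 6·(-9) - 10·(-9) = -54 - (-90) = 36
j: 10·10 - 5·(-9) = 100 - (-45) = 145
k: 5·(-9) - 6·10 = -45 - 60 = -105
u × v = (36, 145, -105)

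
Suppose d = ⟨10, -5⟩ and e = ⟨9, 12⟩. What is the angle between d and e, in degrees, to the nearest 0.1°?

79.7

d · e = 10·9 + (-5)·12 = 90 - 60 = 30
|d|² = 100 + 25 = 125,  |d| = √125 ≈ 11.180340
|e|² = 81 + 144 = 225,  |e| = √225 ≈ 15.000000
cos θ = 30 / (11.180340 · 15.000000) ≈ 0.17889
θ = arccos(0.17889) ≈ 79.7°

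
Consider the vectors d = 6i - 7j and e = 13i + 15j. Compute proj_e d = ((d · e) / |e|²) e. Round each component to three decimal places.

d · e = 6·13 + (-7)·15 = 78 - 105 = -27
|e|² = 169 + 225 = 394
proj_e d = (-27/394) · (13, 15) ≈ (-0.891, -1.028)

(-0.891, -1.028)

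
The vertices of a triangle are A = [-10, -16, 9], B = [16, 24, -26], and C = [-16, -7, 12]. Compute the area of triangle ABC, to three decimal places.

AB = (26, 40, -35),  AC = (-6, 9, 3)
i: 40·3 - (-35)·9 = 120 - (-315) = 435
j: (-35)·(-6) - 26·3 = 210 - 78 = 132
k: 26·9 - 40·(-6) = 234 - (-240) = 474
AB × AC = (435, 132, 474)
|AB × AC| = √431325 ≈ 656.7534
area = ½ · 656.7534 ≈ 328.377

328.377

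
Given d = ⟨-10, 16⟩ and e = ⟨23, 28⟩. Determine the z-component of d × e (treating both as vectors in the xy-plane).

(-10)·28 - 16·23 = -280 - 368 = -648

-648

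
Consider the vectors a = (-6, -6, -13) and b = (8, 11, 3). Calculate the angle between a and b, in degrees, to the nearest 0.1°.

a · b = (-6)·8 + (-6)·11 + (-13)·3 = -48 - 66 - 39 = -153
|a|² = 36 + 36 + 169 = 241,  |a| = √241 ≈ 15.524175
|b|² = 64 + 121 + 9 = 194,  |b| = √194 ≈ 13.928388
cos θ = -153 / (15.524175 · 13.928388) ≈ -0.70759
θ = arccos(-0.70759) ≈ 135.0°

135.0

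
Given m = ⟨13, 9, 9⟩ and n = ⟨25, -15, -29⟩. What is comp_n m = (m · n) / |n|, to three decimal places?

m · n = 13·25 + 9·(-15) + 9·(-29) = 325 - 135 - 261 = -71
|n| = √(625 + 225 + 841) = √1691 ≈ 41.1218
comp_n m = -71 / √1691 ≈ -1.727

-1.727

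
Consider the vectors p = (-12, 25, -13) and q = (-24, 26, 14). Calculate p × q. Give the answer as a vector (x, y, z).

i: 25·14 - (-13)·26 = 350 - (-338) = 688
j: (-13)·(-24) - (-12)·14 = 312 - (-168) = 480
k: (-12)·26 - 25·(-24) = -312 - (-600) = 288
p × q = (688, 480, 288)

(688, 480, 288)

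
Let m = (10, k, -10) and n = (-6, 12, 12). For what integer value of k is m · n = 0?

15

m · n = 10·(-6) + k·12 + (-10)·12 = -180 + 12k
Set equal to 0: 12k = 180, so k = 15.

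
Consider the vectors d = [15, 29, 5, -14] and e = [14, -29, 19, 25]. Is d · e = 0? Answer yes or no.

d · e = 15·14 + 29·(-29) + 5·19 + (-14)·25 = 210 - 841 + 95 - 350 = -886
Nonzero, so the vectors are not orthogonal.

no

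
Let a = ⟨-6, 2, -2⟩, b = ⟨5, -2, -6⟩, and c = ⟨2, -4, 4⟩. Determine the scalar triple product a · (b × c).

b × c:
i: (-2)·4 - (-6)·(-4) = -8 - 24 = -32
j: (-6)·2 - 5·4 = -12 - 20 = -32
k: 5·(-4) - (-2)·2 = -20 - (-4) = -16
b × c = (-32, -32, -16)
a · (b × c) = (-6)·(-32) + 2·(-32) + (-2)·(-16) = 192 - 64 + 32 = 160

160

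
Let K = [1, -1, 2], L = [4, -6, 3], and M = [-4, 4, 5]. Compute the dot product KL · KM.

KL = L − K = (3, -5, 1)
KM = M − K = (-5, 5, 3)
KL · KM = 3·(-5) + (-5)·5 + 1·3 = -15 - 25 + 3 = -37

-37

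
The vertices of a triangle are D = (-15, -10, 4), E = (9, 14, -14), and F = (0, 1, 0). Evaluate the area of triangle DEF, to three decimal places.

DE = (24, 24, -18),  DF = (15, 11, -4)
i: 24·(-4) - (-18)·11 = -96 - (-198) = 102
j: (-18)·15 - 24·(-4) = -270 - (-96) = -174
k: 24·11 - 24·15 = 264 - 360 = -96
DE × DF = (102, -174, -96)
|DE × DF| = √49896 ≈ 223.3741
area = ½ · 223.3741 ≈ 111.687

111.687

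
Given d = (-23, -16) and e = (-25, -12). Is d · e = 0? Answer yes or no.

d · e = (-23)·(-25) + (-16)·(-12) = 575 + 192 = 767
Nonzero, so the vectors are not orthogonal.

no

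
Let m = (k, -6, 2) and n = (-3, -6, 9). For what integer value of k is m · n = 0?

m · n = k·(-3) + (-6)·(-6) + 2·9 = 54 - 3k
Set equal to 0: -3k = -54, so k = 18.

18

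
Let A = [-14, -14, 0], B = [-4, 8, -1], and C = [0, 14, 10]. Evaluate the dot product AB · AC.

AB = B − A = (10, 22, -1)
AC = C − A = (14, 28, 10)
AB · AC = 10·14 + 22·28 + (-1)·10 = 140 + 616 - 10 = 746

746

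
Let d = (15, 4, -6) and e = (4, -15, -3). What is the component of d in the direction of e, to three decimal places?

d · e = 15·4 + 4·(-15) + (-6)·(-3) = 60 - 60 + 18 = 18
|e| = √(16 + 225 + 9) = √250 ≈ 15.8114
comp_e d = 18 / √250 ≈ 1.138

1.138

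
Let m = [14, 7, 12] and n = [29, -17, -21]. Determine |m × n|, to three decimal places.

i: 7·(-21) - 12·(-17) = -147 - (-204) = 57
j: 12·29 - 14·(-21) = 348 - (-294) = 642
k: 14·(-17) - 7·29 = -238 - 203 = -441
m × n = (57, 642, -441)
|m × n| = √(57² + 642² + (-441)²) = √609894 ≈ 780.9571

780.957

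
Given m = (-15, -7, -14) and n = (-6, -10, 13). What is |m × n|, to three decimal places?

377.976

i: (-7)·13 - (-14)·(-10) = -91 - 140 = -231
j: (-14)·(-6) - (-15)·13 = 84 - (-195) = 279
k: (-15)·(-10) - (-7)·(-6) = 150 - 42 = 108
m × n = (-231, 279, 108)
|m × n| = √((-231)² + 279² + 108²) = √142866 ≈ 377.9762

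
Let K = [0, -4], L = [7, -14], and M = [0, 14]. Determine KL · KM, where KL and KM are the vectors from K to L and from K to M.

KL = L − K = (7, -10)
KM = M − K = (0, 18)
KL · KM = 7·0 + (-10)·18 = 0 - 180 = -180

-180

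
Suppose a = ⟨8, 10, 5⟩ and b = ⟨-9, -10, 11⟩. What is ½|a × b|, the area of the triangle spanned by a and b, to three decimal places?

104.150

i: 10·11 - 5·(-10) = 110 - (-50) = 160
j: 5·(-9) - 8·11 = -45 - 88 = -133
k: 8·(-10) - 10·(-9) = -80 - (-90) = 10
a × b = (160, -133, 10)
|a × b| = √(160² + (-133)² + 10²) = √43389 ≈ 208.3003
area = ½ · 208.3003 ≈ 104.150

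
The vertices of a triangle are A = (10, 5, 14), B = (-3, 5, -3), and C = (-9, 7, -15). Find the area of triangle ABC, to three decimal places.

34.453

AB = (-13, 0, -17),  AC = (-19, 2, -29)
i: 0·(-29) - (-17)·2 = 0 - (-34) = 34
j: (-17)·(-19) - (-13)·(-29) = 323 - 377 = -54
k: (-13)·2 - 0·(-19) = -26 - 0 = -26
AB × AC = (34, -54, -26)
|AB × AC| = √4748 ≈ 68.9057
area = ½ · 68.9057 ≈ 34.453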